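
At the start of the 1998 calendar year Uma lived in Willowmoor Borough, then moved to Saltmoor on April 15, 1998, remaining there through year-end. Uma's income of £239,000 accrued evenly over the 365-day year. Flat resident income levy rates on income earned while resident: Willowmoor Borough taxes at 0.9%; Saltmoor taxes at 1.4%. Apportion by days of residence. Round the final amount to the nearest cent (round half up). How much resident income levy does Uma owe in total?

Willowmoor Borough, January 1 – April 14, 1998: 104 days → £239,000 × 0.9% × 104/365 = £612.8877
Saltmoor, April 15 – December 31, 1998: 261 days → £239,000 × 1.4% × 261/365 = £2,392.6192
Total = £3,005.5068

£3,005.51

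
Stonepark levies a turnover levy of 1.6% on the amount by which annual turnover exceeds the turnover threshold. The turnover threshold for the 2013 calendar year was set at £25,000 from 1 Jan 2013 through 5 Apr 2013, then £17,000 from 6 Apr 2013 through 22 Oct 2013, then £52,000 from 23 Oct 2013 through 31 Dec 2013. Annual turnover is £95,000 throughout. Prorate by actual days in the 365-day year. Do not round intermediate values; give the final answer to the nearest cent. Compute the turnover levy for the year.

£1,107.29

1 Jan – 5 Apr 2013: 95 days, exemption £25,000 → (£95,000 − £25,000) × 1.6% × 95/365 = £291.5068
6 Apr – 22 Oct 2013: 200 days, exemption £17,000 → (£95,000 − £17,000) × 1.6% × 200/365 = £683.8356
23 Oct – 31 Dec 2013: 70 days, exemption £52,000 → (£95,000 − £52,000) × 1.6% × 70/365 = £131.9452
Total = £1,107.2877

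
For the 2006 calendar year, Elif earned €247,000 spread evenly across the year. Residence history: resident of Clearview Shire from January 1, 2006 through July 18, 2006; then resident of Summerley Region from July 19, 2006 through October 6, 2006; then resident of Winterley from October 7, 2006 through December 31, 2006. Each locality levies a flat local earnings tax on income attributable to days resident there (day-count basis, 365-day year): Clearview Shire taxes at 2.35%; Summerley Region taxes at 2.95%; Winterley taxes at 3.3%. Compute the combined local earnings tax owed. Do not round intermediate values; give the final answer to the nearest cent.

€6,682.20

Clearview Shire, January 1 – July 18, 2006: 199 days → €247,000 × 2.35% × 199/365 = €3,164.6452
Summerley Region, July 19 – October 6, 2006: 80 days → €247,000 × 2.95% × 80/365 = €1,597.0411
Winterley, October 7 – December 31, 2006: 86 days → €247,000 × 3.3% × 86/365 = €1,920.5096
Total = €6,682.1959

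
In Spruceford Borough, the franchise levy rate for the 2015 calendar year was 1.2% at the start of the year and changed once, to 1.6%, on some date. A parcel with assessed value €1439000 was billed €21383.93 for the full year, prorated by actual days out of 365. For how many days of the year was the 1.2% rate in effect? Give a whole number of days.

104 days

Let d = days at the first rate; then 365 − d days at the second rate.
€1439000 × [1.2%·d + 1.6%·(365−d)] / 365 = €21383.93
Solving gives d = 104, so the new rate took effect on April 15, 2015.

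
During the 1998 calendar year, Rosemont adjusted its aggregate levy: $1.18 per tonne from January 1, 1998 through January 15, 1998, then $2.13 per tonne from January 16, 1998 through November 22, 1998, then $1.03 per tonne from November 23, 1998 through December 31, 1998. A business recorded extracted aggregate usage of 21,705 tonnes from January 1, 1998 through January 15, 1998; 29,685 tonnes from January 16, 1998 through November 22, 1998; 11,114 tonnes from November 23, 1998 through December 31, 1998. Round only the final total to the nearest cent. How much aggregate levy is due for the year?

$100288.37

January 1 – January 15, 1998: 21,705 tonnes at $1.18/tonne → $25611.90
January 16 – November 22, 1998: 29,685 tonnes at $2.13/tonne → $63229.05
November 23 – December 31, 1998: 11,114 tonnes at $1.03/tonne → $11447.42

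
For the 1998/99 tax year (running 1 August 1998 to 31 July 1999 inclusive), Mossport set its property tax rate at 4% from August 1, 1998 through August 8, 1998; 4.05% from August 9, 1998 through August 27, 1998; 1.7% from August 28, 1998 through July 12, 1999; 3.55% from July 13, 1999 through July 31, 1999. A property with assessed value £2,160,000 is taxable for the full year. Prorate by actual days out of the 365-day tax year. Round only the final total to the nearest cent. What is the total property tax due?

August 1 – August 8, 1998: 8 days at 4% → £2,160,000 × 4% × 8/365 = £1,893.6986
August 9 – August 27, 1998: 19 days at 4.05% → £2,160,000 × 4.05% × 19/365 = £4,553.7534
August 28, 1998 – July 12, 1999: 319 days at 1.7% → £2,160,000 × 1.7% × 319/365 = £32,092.2740
July 13 – July 31, 1999: 19 days at 3.55% → £2,160,000 × 3.55% × 19/365 = £3,991.5616
Total = £42,531.2877

£42,531.29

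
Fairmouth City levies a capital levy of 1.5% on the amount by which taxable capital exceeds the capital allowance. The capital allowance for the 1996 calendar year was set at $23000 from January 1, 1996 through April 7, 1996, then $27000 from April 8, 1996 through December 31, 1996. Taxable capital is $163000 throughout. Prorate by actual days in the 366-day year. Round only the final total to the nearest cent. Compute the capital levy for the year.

January 1 – April 7, 1996: 98 days, exemption $23000 → ($163000 − $23000) × 1.5% × 98/366 = $562.2951
April 8 – December 31, 1996: 268 days, exemption $27000 → ($163000 − $27000) × 1.5% × 268/366 = $1493.7705
Total = $2056.0656

$2056.07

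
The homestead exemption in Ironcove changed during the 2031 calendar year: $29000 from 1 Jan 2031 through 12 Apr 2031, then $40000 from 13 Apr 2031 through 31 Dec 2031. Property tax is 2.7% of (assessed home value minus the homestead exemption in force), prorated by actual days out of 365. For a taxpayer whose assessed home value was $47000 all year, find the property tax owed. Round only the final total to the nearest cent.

1 Jan – 12 Apr 2031: 102 days, exemption $29000 → ($47000 − $29000) × 2.7% × 102/365 = $135.8137
13 Apr – 31 Dec 2031: 263 days, exemption $40000 → ($47000 − $40000) × 2.7% × 263/365 = $136.1836
Total = $271.9973

$272.00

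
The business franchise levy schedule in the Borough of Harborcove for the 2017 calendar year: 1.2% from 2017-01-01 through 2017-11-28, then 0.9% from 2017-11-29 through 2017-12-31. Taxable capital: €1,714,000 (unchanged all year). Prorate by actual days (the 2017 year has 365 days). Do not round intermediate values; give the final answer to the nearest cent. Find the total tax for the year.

€20,103.11

2017-01-01 to 2017-11-28: 332 days at 1.2% → €1,714,000 × 1.2% × 332/365 = €18,708.4274
2017-11-29 to 2017-12-31: 33 days at 0.9% → €1,714,000 × 0.9% × 33/365 = €1,394.6795
Total = €20,103.1068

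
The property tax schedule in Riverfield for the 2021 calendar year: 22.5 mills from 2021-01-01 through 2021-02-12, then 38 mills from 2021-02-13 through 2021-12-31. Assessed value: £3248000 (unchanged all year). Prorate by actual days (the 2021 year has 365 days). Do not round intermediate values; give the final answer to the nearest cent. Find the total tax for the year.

2021-01-01 to 2021-02-12: 43 days at 22.5 mills → £3248000 × 2.25% × 43/365 = £8609.4247
2021-02-13 to 2021-12-31: 322 days at 38 mills → £3248000 × 3.8% × 322/365 = £108883.6384
Total = £117493.0630

£117493.06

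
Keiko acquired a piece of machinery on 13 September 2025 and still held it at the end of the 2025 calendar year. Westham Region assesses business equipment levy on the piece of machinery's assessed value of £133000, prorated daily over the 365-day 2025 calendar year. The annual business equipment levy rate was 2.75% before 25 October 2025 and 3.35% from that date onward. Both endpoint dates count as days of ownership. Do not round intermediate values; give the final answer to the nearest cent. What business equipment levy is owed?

£1250.93

13 September – 24 October 2025: 42 days at 2.75% → £133000 × 2.75% × 42/365 = £420.8630
25 October – 31 December 2025: 68 days at 3.35% → £133000 × 3.35% × 68/365 = £830.0658
Total = £1250.9288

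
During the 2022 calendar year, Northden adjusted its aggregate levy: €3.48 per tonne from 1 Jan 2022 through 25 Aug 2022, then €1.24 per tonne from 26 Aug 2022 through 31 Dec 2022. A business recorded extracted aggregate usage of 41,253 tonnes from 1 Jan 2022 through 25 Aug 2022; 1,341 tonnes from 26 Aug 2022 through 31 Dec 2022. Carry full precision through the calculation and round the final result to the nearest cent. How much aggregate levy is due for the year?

1 Jan – 25 Aug 2022: 41,253 tonnes at €3.48/tonne → €143,560.44
26 Aug – 31 Dec 2022: 1,341 tonnes at €1.24/tonne → €1,662.84

€145,223.28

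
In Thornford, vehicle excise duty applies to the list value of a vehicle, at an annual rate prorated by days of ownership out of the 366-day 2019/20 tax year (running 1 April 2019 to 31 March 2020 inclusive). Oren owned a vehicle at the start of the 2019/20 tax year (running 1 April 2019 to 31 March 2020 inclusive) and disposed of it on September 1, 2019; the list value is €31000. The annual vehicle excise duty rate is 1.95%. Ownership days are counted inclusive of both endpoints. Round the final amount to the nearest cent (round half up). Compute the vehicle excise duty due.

€254.35

Days held (April 1 – September 1, 2019): 154 out of 366
Tax = €31000 × 1.95% × 154/366 = €254.3525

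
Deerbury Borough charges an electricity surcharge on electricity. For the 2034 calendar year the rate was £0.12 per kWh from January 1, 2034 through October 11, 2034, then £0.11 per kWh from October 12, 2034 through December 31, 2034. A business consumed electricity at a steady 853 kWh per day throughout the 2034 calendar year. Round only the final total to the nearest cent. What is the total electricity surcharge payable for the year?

January 1 – October 11, 2034: 284 days × 853 kWh/day = 242,252 kWh at £0.12/kWh → £29,070.24
October 12 – December 31, 2034: 81 days × 853 kWh/day = 69,093 kWh at £0.11/kWh → £7,600.23

£36,670.47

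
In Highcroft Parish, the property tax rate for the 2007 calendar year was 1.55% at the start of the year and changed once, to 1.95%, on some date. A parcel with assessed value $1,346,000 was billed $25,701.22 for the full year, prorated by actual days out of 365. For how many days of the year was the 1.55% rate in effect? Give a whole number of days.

Let d = days at the first rate; then 365 − d days at the second rate.
$1,346,000 × [1.55%·d + 1.95%·(365−d)] / 365 = $25,701.22
Solving gives d = 37, so the new rate took effect on February 7, 2007.

37 days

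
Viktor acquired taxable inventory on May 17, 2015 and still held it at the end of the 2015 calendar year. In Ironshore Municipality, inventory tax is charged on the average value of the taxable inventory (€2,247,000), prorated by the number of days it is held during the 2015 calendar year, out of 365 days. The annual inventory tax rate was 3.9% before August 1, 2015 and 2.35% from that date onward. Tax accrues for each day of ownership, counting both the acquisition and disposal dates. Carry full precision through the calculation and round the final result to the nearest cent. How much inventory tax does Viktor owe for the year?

May 17 – July 31, 2015: 76 days at 3.9% → €2,247,000 × 3.9% × 76/365 = €18,246.8712
August 1 – December 31, 2015: 153 days at 2.35% → €2,247,000 × 2.35% × 153/365 = €22,134.4890
Total = €40,381.3603

€40,381.36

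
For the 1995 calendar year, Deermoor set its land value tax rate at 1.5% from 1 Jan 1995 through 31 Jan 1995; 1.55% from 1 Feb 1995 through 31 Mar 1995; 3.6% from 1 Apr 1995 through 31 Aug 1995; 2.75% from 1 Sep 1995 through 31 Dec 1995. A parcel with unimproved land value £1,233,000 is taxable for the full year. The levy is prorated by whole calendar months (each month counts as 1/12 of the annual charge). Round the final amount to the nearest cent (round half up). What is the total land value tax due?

£34,524.00

1 Jan – 31 Jan 1995: 1 month at 1.5% → £1,233,000 × 1.5% × 1/12 = £1,541.2500
1 Feb – 31 Mar 1995: 2 months at 1.55% → £1,233,000 × 1.55% × 2/12 = £3,185.2500
1 Apr – 31 Aug 1995: 5 months at 3.6% → £1,233,000 × 3.6% × 5/12 = £18,495.0000
1 Sep – 31 Dec 1995: 4 months at 2.75% → £1,233,000 × 2.75% × 4/12 = £11,302.5000
Total = £34,524.0000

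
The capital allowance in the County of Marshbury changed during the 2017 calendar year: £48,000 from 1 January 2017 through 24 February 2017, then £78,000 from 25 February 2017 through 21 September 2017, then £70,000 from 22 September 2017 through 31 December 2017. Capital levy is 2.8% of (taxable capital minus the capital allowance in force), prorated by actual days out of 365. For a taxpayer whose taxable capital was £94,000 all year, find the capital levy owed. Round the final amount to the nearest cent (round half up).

£636.56

1 January – 24 February 2017: 55 days, exemption £48,000 → (£94,000 − £48,000) × 2.8% × 55/365 = £194.0822
25 February – 21 September 2017: 209 days, exemption £78,000 → (£94,000 − £78,000) × 2.8% × 209/365 = £256.5260
22 September – 31 December 2017: 101 days, exemption £70,000 → (£94,000 − £70,000) × 2.8% × 101/365 = £185.9507
Total = £636.5589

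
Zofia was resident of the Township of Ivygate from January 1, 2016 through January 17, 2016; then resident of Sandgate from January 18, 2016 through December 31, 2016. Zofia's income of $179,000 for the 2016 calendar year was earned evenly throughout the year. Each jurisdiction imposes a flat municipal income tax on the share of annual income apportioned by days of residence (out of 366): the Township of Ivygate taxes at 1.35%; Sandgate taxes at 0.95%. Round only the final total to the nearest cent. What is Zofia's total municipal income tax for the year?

$1,733.76

The Township of Ivygate, January 1 – January 17, 2016: 17 days → $179,000 × 1.35% × 17/366 = $112.2418
Sandgate, January 18 – December 31, 2016: 349 days → $179,000 × 0.95% × 349/366 = $1,621.5150
Total = $1,733.7568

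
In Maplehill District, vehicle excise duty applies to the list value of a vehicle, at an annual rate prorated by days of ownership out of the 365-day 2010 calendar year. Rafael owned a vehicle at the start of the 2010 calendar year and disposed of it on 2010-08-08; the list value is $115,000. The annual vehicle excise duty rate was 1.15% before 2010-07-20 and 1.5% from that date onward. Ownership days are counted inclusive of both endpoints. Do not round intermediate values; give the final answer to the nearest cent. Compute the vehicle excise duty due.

2010-01-01 to 2010-07-19: 200 days at 1.15% → $115,000 × 1.15% × 200/365 = $724.6575
2010-07-20 to 2010-08-08: 20 days at 1.5% → $115,000 × 1.5% × 20/365 = $94.5205
Total = $819.1781

$819.18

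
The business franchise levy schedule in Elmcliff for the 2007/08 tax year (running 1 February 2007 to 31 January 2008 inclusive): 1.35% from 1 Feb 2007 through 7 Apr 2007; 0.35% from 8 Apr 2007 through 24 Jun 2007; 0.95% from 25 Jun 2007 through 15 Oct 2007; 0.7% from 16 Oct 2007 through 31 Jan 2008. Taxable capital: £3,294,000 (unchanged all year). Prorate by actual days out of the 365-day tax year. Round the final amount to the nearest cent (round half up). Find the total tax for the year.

£27,015.31

1 Feb – 7 Apr 2007: 66 days at 1.35% → £3,294,000 × 1.35% × 66/365 = £8,040.9699
8 Apr – 24 Jun 2007: 78 days at 0.35% → £3,294,000 × 0.35% × 78/365 = £2,463.7315
25 Jun – 15 Oct 2007: 113 days at 0.95% → £3,294,000 × 0.95% × 113/365 = £9,687.9699
16 Oct 2007 – 31 Jan 2008: 108 days at 0.7% → £3,294,000 × 0.7% × 108/365 = £6,822.6411
Total = £27,015.3123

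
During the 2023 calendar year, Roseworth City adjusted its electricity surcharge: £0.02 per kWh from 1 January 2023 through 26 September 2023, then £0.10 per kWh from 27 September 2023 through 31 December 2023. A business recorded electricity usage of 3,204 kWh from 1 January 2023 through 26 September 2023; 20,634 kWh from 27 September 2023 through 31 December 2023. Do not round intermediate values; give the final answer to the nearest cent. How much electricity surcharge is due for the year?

1 January – 26 September 2023: 3,204 kWh at £0.02/kWh → £64.08
27 September – 31 December 2023: 20,634 kWh at £0.10/kWh → £2,063.40

£2,127.48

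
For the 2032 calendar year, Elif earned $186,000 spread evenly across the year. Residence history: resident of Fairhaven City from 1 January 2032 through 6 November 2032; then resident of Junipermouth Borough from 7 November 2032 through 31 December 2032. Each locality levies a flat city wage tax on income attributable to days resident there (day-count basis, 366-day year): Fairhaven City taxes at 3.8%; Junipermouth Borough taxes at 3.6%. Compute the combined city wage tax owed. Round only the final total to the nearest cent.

$7,012.10

Fairhaven City, 1 January – 6 November 2032: 311 days → $186,000 × 3.8% × 311/366 = $6,005.8689
Junipermouth Borough, 7 November – 31 December 2032: 55 days → $186,000 × 3.6% × 55/366 = $1,006.2295
Total = $7,012.0984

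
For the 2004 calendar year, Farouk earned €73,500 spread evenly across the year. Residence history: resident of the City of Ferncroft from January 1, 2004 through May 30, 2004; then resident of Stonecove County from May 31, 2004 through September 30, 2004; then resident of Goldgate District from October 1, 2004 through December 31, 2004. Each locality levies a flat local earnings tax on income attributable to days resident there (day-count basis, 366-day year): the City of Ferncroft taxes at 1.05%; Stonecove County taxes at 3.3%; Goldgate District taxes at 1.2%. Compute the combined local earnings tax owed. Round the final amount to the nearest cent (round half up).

The City of Ferncroft, January 1 – May 30, 2004: 151 days → €73,500 × 1.05% × 151/366 = €318.3996
Stonecove County, May 31 – September 30, 2004: 123 days → €73,500 × 3.3% × 123/366 = €815.1270
Goldgate District, October 1 – December 31, 2004: 92 days → €73,500 × 1.2% × 92/366 = €221.7049
Total = €1,355.2316

€1,355.23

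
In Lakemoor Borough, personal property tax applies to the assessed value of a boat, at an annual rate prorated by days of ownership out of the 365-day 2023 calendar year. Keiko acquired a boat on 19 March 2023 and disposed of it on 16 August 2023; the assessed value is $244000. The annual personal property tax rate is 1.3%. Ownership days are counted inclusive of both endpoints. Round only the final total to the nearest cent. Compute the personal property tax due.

$1312.25

Days held (19 March – 16 August 2023): 151 out of 365
Tax = $244000 × 1.3% × 151/365 = $1312.2521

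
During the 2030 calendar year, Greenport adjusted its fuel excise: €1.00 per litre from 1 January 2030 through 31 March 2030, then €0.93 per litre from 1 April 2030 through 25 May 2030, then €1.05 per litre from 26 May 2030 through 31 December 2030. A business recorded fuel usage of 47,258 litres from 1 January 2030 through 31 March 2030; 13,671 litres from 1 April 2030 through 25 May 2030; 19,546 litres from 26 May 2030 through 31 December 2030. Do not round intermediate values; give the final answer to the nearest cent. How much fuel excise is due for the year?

1 January – 31 March 2030: 47,258 litres at €1.00/litre → €47,258.00
1 April – 25 May 2030: 13,671 litres at €0.93/litre → €12,714.03
26 May – 31 December 2030: 19,546 litres at €1.05/litre → €20,523.30

€80,495.33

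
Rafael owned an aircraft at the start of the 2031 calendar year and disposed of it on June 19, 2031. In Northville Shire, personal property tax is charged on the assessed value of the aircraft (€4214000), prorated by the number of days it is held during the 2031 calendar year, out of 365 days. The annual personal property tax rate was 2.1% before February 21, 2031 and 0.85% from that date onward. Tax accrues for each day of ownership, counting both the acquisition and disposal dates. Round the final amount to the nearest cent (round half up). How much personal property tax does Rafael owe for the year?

January 1 – February 20, 2031: 51 days at 2.1% → €4214000 × 2.1% × 51/365 = €12364.9151
February 21 – June 19, 2031: 119 days at 0.85% → €4214000 × 0.85% × 119/365 = €11677.9753
Total = €24042.8904

€24042.89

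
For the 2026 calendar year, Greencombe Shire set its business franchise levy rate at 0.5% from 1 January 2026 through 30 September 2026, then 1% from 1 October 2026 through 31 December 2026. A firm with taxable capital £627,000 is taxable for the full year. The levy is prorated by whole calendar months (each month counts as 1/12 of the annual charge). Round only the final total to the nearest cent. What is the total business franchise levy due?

£3,918.75

1 January – 30 September 2026: 9 months at 0.5% → £627,000 × 0.5% × 9/12 = £2,351.2500
1 October – 31 December 2026: 3 months at 1% → £627,000 × 1% × 3/12 = £1,567.5000
Total = £3,918.7500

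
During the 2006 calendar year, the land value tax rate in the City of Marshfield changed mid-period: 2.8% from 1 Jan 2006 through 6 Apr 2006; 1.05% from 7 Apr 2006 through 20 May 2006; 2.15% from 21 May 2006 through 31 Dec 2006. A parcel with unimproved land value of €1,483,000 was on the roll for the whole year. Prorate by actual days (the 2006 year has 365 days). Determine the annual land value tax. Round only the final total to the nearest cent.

€32,453.32

1 Jan – 6 Apr 2006: 96 days at 2.8% → €1,483,000 × 2.8% × 96/365 = €10,921.3808
7 Apr – 20 May 2006: 44 days at 1.05% → €1,483,000 × 1.05% × 44/365 = €1,877.1123
21 May – 31 Dec 2006: 225 days at 2.15% → €1,483,000 × 2.15% × 225/365 = €19,654.8288
Total = €32,453.3219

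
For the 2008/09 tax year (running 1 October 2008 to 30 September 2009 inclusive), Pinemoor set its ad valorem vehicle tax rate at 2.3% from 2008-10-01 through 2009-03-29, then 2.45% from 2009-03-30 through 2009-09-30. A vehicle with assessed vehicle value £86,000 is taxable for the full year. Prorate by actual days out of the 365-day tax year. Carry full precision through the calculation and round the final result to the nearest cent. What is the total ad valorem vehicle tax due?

£2,043.38

2008-10-01 to 2009-03-29: 180 days at 2.3% → £86,000 × 2.3% × 180/365 = £975.4521
2009-03-30 to 2009-09-30: 185 days at 2.45% → £86,000 × 2.45% × 185/365 = £1,067.9315
Total = £2,043.3836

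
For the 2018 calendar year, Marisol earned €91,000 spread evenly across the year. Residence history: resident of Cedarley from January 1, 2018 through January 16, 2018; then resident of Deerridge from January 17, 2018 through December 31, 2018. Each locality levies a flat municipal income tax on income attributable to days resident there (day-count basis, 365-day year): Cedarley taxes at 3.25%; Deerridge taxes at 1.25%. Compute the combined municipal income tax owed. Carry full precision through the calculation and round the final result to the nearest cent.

€1,217.28

Cedarley, January 1 – January 16, 2018: 16 days → €91,000 × 3.25% × 16/365 = €129.6438
Deerridge, January 17 – December 31, 2018: 349 days → €91,000 × 1.25% × 349/365 = €1,087.6370
Total = €1,217.2808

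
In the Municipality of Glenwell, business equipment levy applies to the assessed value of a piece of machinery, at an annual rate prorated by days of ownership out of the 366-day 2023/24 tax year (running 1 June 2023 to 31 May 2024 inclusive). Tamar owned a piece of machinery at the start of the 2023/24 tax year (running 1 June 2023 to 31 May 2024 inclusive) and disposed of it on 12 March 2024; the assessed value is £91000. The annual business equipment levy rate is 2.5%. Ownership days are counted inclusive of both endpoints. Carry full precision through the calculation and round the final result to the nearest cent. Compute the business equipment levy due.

£1777.73

Days held (1 June 2023 – 12 March 2024): 286 out of 366
Tax = £91000 × 2.5% × 286/366 = £1777.7322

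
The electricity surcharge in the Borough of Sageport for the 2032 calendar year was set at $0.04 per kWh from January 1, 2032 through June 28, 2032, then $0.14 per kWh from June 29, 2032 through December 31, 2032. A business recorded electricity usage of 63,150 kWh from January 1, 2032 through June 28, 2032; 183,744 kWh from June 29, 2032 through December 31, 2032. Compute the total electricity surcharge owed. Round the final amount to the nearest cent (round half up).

January 1 – June 28, 2032: 63,150 kWh at $0.04/kWh → $2526.00
June 29 – December 31, 2032: 183,744 kWh at $0.14/kWh → $25724.16

$28250.16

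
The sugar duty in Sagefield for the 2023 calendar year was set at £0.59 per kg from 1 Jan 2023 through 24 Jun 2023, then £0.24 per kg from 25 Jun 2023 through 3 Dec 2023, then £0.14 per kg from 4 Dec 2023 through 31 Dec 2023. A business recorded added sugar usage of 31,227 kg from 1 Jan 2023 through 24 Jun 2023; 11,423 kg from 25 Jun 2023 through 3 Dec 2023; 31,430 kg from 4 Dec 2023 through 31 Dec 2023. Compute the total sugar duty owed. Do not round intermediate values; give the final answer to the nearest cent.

1 Jan – 24 Jun 2023: 31,227 kg at £0.59/kg → £18,423.93
25 Jun – 3 Dec 2023: 11,423 kg at £0.24/kg → £2,741.52
4 Dec – 31 Dec 2023: 31,430 kg at £0.14/kg → £4,400.20

£25,565.65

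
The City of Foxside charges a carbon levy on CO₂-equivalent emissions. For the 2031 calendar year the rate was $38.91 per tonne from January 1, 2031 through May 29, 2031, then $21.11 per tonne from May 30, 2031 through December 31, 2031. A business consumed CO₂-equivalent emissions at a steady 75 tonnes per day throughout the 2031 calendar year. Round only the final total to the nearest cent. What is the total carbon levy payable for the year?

January 1 – May 29, 2031: 149 days × 75 tonnes/day = 11,175 tonnes at $38.91/tonne → $434819.25
May 30 – December 31, 2031: 216 days × 75 tonnes/day = 16,200 tonnes at $21.11/tonne → $341982.00

$776801.25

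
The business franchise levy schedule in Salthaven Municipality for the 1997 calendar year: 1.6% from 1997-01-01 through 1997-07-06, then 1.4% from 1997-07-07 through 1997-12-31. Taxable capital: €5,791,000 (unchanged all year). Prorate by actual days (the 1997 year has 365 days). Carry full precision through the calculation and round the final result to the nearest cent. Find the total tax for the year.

1997-01-01 to 1997-07-06: 187 days at 1.6% → €5,791,000 × 1.6% × 187/365 = €47,470.3342
1997-07-07 to 1997-12-31: 178 days at 1.4% → €5,791,000 × 1.4% × 178/365 = €39,537.4575
Total = €87,007.7918

€87,007.79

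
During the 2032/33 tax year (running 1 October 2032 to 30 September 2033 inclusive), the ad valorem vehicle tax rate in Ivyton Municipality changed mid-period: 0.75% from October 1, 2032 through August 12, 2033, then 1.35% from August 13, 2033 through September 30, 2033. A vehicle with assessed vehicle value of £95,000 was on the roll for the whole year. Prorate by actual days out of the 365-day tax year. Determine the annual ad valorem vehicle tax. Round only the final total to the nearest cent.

£789.02

October 1, 2032 – August 12, 2033: 316 days at 0.75% → £95,000 × 0.75% × 316/365 = £616.8493
August 13 – September 30, 2033: 49 days at 1.35% → £95,000 × 1.35% × 49/365 = £172.1712
Total = £789.0205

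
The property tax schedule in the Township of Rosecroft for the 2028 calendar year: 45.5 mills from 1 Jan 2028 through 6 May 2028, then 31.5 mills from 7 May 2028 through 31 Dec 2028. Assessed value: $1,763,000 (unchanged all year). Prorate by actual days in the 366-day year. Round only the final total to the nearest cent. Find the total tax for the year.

1 Jan – 6 May 2028: 127 days at 45.5 mills → $1,763,000 × 4.55% × 127/366 = $27,834.6872
7 May – 31 Dec 2028: 239 days at 31.5 mills → $1,763,000 × 3.15% × 239/366 = $36,264.3320
Total = $64,099.0191

$64,099.02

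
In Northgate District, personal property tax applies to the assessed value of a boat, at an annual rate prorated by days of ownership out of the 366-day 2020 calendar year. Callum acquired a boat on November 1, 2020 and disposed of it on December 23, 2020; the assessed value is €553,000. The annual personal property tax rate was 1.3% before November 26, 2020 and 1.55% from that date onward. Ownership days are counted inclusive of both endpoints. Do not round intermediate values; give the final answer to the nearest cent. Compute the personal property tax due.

€1,146.80

November 1 – November 25, 2020: 25 days at 1.3% → €553,000 × 1.3% × 25/366 = €491.0519
November 26 – December 23, 2020: 28 days at 1.55% → €553,000 × 1.55% × 28/366 = €655.7432
Total = €1,146.7951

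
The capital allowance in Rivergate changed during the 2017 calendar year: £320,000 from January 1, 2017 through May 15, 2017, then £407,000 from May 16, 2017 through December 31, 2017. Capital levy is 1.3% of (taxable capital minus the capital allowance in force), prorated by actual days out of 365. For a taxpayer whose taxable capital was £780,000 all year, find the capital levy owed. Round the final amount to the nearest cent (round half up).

January 1 – May 15, 2017: 135 days, exemption £320,000 → (£780,000 − £320,000) × 1.3% × 135/365 = £2,211.7808
May 16 – December 31, 2017: 230 days, exemption £407,000 → (£780,000 − £407,000) × 1.3% × 230/365 = £3,055.5342
Total = £5,267.3151

£5,267.32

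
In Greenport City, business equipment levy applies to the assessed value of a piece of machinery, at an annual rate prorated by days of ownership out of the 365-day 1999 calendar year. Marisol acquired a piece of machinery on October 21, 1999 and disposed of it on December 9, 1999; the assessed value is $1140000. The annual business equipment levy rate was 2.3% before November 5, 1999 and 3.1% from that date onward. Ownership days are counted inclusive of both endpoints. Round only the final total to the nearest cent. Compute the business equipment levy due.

October 21 – November 4, 1999: 15 days at 2.3% → $1140000 × 2.3% × 15/365 = $1077.5342
November 5 – December 9, 1999: 35 days at 3.1% → $1140000 × 3.1% × 35/365 = $3388.7671
Total = $4466.3014

$4466.30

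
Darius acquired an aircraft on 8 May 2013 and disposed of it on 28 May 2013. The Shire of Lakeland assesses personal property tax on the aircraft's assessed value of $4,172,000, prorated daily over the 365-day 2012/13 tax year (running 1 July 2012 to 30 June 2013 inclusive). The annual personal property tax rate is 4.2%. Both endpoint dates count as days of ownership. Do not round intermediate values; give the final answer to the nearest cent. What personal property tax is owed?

Days held (8 May – 28 May 2013): 21 out of 365
Tax = $4,172,000 × 4.2% × 21/365 = $10,081.3808

$10,081.38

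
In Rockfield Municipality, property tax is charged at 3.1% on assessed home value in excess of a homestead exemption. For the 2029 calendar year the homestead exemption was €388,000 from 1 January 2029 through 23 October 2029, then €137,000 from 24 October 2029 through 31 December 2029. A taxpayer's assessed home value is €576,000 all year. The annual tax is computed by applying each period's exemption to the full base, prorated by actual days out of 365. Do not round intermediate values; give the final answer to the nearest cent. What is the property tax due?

1 January – 23 October 2029: 296 days, exemption €388,000 → (€576,000 − €388,000) × 3.1% × 296/365 = €4,726.2685
24 October – 31 December 2029: 69 days, exemption €137,000 → (€576,000 − €137,000) × 3.1% × 69/365 = €2,572.6603
Total = €7,298.9288

€7,298.93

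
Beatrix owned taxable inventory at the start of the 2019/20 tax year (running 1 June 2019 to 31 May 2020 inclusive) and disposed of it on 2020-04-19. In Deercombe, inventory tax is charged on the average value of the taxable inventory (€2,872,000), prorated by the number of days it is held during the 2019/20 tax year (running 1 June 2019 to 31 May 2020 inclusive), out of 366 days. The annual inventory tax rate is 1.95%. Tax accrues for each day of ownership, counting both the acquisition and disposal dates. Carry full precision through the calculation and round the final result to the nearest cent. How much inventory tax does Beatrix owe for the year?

Days held (2019-06-01 to 2020-04-19): 324 out of 366
Tax = €2,872,000 × 1.95% × 324/366 = €49,577.3115

€49,577.31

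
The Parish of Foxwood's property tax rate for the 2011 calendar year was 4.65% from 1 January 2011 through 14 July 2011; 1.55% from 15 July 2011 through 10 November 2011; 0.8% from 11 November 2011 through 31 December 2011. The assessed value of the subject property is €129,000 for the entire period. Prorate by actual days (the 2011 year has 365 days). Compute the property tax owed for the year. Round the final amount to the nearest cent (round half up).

€4,000.77

1 January – 14 July 2011: 195 days at 4.65% → €129,000 × 4.65% × 195/365 = €3,204.6781
15 July – 10 November 2011: 119 days at 1.55% → €129,000 × 1.55% × 119/365 = €651.8918
11 November – 31 December 2011: 51 days at 0.8% → €129,000 × 0.8% × 51/365 = €144.1973
Total = €4,000.7671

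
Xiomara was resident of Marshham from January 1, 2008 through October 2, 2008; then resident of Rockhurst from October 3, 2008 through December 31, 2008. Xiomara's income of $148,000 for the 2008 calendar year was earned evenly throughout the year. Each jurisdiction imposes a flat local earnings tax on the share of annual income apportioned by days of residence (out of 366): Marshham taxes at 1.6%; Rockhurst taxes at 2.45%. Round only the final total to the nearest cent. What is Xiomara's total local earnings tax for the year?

Marshham, January 1 – October 2, 2008: 276 days → $148,000 × 1.6% × 276/366 = $1,785.7049
Rockhurst, October 3 – December 31, 2008: 90 days → $148,000 × 2.45% × 90/366 = $891.6393
Total = $2,677.3443

$2,677.34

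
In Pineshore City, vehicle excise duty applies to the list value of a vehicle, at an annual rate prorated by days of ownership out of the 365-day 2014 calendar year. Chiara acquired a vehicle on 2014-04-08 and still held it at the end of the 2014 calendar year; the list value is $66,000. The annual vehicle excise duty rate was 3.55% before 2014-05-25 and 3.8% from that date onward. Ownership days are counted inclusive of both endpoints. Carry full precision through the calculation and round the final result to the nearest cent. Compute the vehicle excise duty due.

$1,820.24

2014-04-08 to 2014-05-24: 47 days at 3.55% → $66,000 × 3.55% × 47/365 = $301.7014
2014-05-25 to 2014-12-31: 221 days at 3.8% → $66,000 × 3.8% × 221/365 = $1,518.5425
Total = $1,820.2438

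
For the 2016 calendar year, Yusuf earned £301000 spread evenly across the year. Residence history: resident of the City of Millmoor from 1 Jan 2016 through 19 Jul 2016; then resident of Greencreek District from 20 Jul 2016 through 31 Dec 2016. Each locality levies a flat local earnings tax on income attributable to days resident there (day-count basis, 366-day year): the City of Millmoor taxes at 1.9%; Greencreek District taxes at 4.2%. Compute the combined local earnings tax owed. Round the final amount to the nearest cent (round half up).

The City of Millmoor, 1 Jan – 19 Jul 2016: 201 days → £301000 × 1.9% × 201/366 = £3140.7623
Greencreek District, 20 Jul – 31 Dec 2016: 165 days → £301000 × 4.2% × 165/366 = £5699.2623
Total = £8840.0246

£8840.02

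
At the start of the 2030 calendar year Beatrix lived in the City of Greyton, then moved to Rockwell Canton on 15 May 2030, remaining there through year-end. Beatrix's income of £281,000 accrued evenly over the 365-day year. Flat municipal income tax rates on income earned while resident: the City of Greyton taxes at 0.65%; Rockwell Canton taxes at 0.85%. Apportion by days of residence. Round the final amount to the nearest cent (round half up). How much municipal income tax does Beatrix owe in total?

£2,182.18

The City of Greyton, 1 January – 14 May 2030: 134 days → £281,000 × 0.65% × 134/365 = £670.5507
Rockwell Canton, 15 May – 31 December 2030: 231 days → £281,000 × 0.85% × 231/365 = £1,511.6260
Total = £2,182.1767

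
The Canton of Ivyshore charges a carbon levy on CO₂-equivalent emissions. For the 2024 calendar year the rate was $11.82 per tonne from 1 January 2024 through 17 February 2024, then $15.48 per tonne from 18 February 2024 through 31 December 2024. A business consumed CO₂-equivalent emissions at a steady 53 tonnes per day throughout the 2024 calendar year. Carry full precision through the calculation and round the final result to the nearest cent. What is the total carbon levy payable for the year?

$290970.00

1 January – 17 February 2024: 48 days × 53 tonnes/day = 2,544 tonnes at $11.82/tonne → $30070.08
18 February – 31 December 2024: 318 days × 53 tonnes/day = 16,854 tonnes at $15.48/tonne → $260899.92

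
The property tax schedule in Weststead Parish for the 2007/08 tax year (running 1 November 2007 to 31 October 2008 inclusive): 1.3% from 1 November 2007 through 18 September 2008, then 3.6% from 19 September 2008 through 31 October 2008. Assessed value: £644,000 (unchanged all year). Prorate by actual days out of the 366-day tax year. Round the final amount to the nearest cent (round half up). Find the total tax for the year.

1 November 2007 – 18 September 2008: 323 days at 1.3% → £644,000 × 1.3% × 323/366 = £7,388.4044
19 September – 31 October 2008: 43 days at 3.6% → £644,000 × 3.6% × 43/366 = £2,723.8033
Total = £10,112.2077

£10,112.21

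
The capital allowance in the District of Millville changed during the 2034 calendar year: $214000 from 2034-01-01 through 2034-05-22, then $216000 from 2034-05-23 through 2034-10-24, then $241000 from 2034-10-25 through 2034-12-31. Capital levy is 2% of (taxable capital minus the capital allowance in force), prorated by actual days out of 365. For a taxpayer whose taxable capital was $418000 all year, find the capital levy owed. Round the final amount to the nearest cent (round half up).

2034-01-01 to 2034-05-22: 142 days, exemption $214000 → ($418000 − $214000) × 2% × 142/365 = $1587.2877
2034-05-23 to 2034-10-24: 155 days, exemption $216000 → ($418000 − $216000) × 2% × 155/365 = $1715.6164
2034-10-25 to 2034-12-31: 68 days, exemption $241000 → ($418000 − $241000) × 2% × 68/365 = $659.5068
Total = $3962.4110

$3962.41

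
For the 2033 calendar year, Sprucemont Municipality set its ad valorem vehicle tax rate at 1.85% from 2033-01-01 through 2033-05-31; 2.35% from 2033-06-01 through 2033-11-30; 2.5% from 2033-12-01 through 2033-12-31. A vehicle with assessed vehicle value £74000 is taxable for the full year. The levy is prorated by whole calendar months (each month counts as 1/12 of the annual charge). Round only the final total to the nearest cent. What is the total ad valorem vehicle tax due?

£1594.08

2033-01-01 to 2033-05-31: 5 months at 1.85% → £74000 × 1.85% × 5/12 = £570.4167
2033-06-01 to 2033-11-30: 6 months at 2.35% → £74000 × 2.35% × 6/12 = £869.5000
2033-12-01 to 2033-12-31: 1 month at 2.5% → £74000 × 2.5% × 1/12 = £154.1667
Total = £1594.0833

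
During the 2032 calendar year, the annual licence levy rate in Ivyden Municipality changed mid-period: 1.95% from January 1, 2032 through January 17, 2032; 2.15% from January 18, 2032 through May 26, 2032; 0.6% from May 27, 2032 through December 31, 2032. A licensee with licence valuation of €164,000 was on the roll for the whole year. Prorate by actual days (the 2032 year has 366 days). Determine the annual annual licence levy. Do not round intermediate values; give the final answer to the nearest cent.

€1,989.73

January 1 – January 17, 2032: 17 days at 1.95% → €164,000 × 1.95% × 17/366 = €148.5410
January 18 – May 26, 2032: 130 days at 2.15% → €164,000 × 2.15% × 130/366 = €1,252.4044
May 27 – December 31, 2032: 219 days at 0.6% → €164,000 × 0.6% × 219/366 = €588.7869
Total = €1,989.7322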